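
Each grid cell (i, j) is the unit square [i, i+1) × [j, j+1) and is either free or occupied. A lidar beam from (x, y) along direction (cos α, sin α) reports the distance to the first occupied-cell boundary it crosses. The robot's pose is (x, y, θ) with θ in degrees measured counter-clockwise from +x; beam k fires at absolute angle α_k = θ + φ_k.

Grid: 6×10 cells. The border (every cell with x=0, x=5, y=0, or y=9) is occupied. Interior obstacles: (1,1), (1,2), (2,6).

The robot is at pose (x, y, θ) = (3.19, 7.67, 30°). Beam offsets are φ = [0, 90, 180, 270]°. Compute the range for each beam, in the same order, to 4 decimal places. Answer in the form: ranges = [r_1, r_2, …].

ranges = [2.0900, 1.5358, 1.3400, 3.6200]

beam 1: φ=0°, α=30°
  d=(0.8660,0.5000)  start (3,7)  tX=0.9353 tY=0.6600  stride 1/|dx|=1.1547 1/|dy|=2.0000
    cross y-line → (3,8), t=0.6600
    cross x-line → (4,8), t=0.9353
    cross x-line → (5,8), t=2.0900 (wall)
  → r_1 = 2.0900
beam 2: φ=90°, α=120°
  d=(-0.5000,0.8660)  start (3,7)  tX=0.3800 tY=0.3811  stride 1/|dx|=2.0000 1/|dy|=1.1547
    cross x-line → (2,7), t=0.3800
    cross y-line → (2,8), t=0.3811
    cross y-line → (2,9), t=1.5358 (wall)
  → r_2 = 1.5358
beam 3: φ=180°, α=210°
  d=(-0.8660,-0.5000)  start (3,7)  tX=0.2194 tY=1.3400  stride 1/|dx|=1.1547 1/|dy|=2.0000
    cross x-line → (2,7), t=0.2194
    cross y-line → (2,6), t=1.3400 (wall)
  → r_3 = 1.3400
beam 4: φ=270°, α=300°
  d=(0.5000,-0.8660)  start (3,7)  tX=1.6200 tY=0.7736  stride 1/|dx|=2.0000 1/|dy|=1.1547
    cross y-line → (3,6), t=0.7736
    cross x-line → (4,6), t=1.6200
    cross y-line → (4,5), t=1.9283
    cross y-line → (4,4), t=3.0831
    cross x-line → (5,4), t=3.6200 (wall)
  → r_4 = 3.6200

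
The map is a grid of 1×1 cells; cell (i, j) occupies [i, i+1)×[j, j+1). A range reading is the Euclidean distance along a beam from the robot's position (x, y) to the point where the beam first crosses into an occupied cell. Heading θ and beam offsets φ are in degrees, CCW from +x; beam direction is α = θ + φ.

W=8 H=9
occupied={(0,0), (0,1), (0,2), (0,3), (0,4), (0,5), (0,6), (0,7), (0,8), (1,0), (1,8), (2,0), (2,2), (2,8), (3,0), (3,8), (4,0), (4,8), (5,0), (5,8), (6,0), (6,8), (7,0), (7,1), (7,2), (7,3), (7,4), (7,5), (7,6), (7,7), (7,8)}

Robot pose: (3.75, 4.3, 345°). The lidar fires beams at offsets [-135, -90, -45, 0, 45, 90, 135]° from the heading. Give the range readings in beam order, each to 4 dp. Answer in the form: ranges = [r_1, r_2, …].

beam 1: φ=-135°, α=210°
  d=(-0.8660,-0.5000)  start (3,4)  tX=0.8660 tY=0.6000  stride 1/|dx|=1.1547 1/|dy|=2.0000
    cross y-line → (3,3), t=0.6000
    cross x-line → (2,3), t=0.8660
    cross x-line → (1,3), t=2.0207
    cross y-line → (1,2), t=2.6000
    cross x-line → (0,2), t=3.1754 (wall)
  → r_1 = 3.1754
beam 2: φ=-90°, α=255°
  d=(-0.2588,-0.9659)  start (3,4)  tX=2.8978 tY=0.3106  stride 1/|dx|=3.8637 1/|dy|=1.0353
    cross y-line → (3,3), t=0.3106
    cross y-line → (3,2), t=1.3459
    cross y-line → (3,1), t=2.3811
    cross x-line → (2,1), t=2.8978
    cross y-line → (2,0), t=3.4164 (wall)
  → r_2 = 3.4164
beam 3: φ=-45°, α=300°
  d=(0.5000,-0.8660)  start (3,4)  tX=0.5000 tY=0.3464  stride 1/|dx|=2.0000 1/|dy|=1.1547
    cross y-line → (3,3), t=0.3464
    cross x-line → (4,3), t=0.5000
    cross y-line → (4,2), t=1.5011
    cross x-line → (5,2), t=2.5000
    cross y-line → (5,1), t=2.6558
    cross y-line → (5,0), t=3.8105 (wall)
  → r_3 = 3.8105
beam 4: φ=0°, α=345°
  d=(0.9659,-0.2588)  start (3,4)  tX=0.2588 tY=1.1591  stride 1/|dx|=1.0353 1/|dy|=3.8637
    cross x-line → (4,4), t=0.2588
    cross y-line → (4,3), t=1.1591
    cross x-line → (5,3), t=1.2941
    cross x-line → (6,3), t=2.3294
    cross x-line → (7,3), t=3.3646 (wall)
  → r_4 = 3.3646
beam 5: φ=45°, α=30°
  d=(0.8660,0.5000)  start (3,4)  tX=0.2887 tY=1.4000  stride 1/|dx|=1.1547 1/|dy|=2.0000
    cross x-line → (4,4), t=0.2887
    cross y-line → (4,5), t=1.4000
    cross x-line → (5,5), t=1.4434
    cross x-line → (6,5), t=2.5981
    cross y-line → (6,6), t=3.4000
    cross x-line → (7,6), t=3.7528 (wall)
  → r_5 = 3.7528
beam 6: φ=90°, α=75°
  d=(0.2588,0.9659)  start (3,4)  tX=0.9659 tY=0.7247  stride 1/|dx|=3.8637 1/|dy|=1.0353
    cross y-line → (3,5), t=0.7247
    cross x-line → (4,5), t=0.9659
    cross y-line → (4,6), t=1.7600
    cross y-line → (4,7), t=2.7952
    cross y-line → (4,8), t=3.8305 (wall)
  → r_6 = 3.8305
beam 7: φ=135°, α=120°
  d=(-0.5000,0.8660)  start (3,4)  tX=1.5000 tY=0.8083  stride 1/|dx|=2.0000 1/|dy|=1.1547
    cross y-line → (3,5), t=0.8083
    cross x-line → (2,5), t=1.5000
    cross y-line → (2,6), t=1.9630
    cross y-line → (2,7), t=3.1177
    cross x-line → (1,7), t=3.5000
    cross y-line → (1,8), t=4.2724 (wall)
  → r_7 = 4.2724

ranges = [3.1754, 3.4164, 3.8105, 3.3646, 3.7528, 3.8305, 4.2724]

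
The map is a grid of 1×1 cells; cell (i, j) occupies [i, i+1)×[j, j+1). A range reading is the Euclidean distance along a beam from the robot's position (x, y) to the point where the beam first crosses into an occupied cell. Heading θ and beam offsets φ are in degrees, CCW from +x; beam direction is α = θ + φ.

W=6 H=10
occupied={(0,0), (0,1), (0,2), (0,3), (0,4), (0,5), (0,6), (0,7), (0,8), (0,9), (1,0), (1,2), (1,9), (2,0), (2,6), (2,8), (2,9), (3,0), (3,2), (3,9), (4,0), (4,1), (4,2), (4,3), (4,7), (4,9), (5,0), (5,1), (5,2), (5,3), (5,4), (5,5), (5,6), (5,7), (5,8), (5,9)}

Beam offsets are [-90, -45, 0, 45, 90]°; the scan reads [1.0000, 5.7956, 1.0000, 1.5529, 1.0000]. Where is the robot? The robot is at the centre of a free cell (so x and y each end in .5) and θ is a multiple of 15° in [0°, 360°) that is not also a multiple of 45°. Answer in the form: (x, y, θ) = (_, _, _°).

Candidates: 24 free-cell centres × 16 headings = 384 poses. Raycast each; keep the one whose scan matches to 4 dp.
  (3.5, 4.5, 210°): beam 1 = 1.7321 ≠ 1.0000 ✗
  (1.5, 1.5, 150°): beam 1 = 0.5774 ≠ 1.0000 ✗
  (3.5, 3.5, 210°): beam 1 = 2.8868 ≠ 1.0000 ✗
  …
  (2.5, 1.5, 120°): r_1=1.0000, r_2=5.7956, r_3=1.0000, r_4=1.5529, r_5=1.0000 — all match ✓
Only this pose fits every beam.

(x, y, θ) = (2.5, 1.5, 120°)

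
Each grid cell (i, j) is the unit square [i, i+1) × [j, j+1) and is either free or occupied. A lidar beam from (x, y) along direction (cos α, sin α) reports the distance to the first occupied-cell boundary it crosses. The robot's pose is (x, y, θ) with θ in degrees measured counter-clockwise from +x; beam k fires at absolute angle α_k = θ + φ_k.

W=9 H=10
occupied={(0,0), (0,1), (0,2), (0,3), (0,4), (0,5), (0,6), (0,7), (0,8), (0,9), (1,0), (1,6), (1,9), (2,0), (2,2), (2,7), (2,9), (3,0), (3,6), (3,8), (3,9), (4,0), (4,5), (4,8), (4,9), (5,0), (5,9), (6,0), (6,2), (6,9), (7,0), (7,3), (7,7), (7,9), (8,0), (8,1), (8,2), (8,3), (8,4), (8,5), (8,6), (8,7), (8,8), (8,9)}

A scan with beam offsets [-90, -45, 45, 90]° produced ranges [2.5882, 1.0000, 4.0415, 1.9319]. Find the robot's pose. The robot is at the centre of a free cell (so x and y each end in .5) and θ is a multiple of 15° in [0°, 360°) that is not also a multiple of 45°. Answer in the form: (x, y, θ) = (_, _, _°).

(x, y, θ) = (5.5, 3.5, 15°)

Candidates: 46 free-cell centres × 16 headings = 736 poses. Raycast each; keep the one whose scan matches to 4 dp.
  (1.5, 7.5, 195°): beam 1 = 1.5529 ≠ 2.5882 ✗
  (4.5, 3.5, 285°): beam 1 = 1.9319 ≠ 2.5882 ✗
  (7.5, 1.5, 120°): beam 1 = 0.5774 ≠ 2.5882 ✗
  …
  (5.5, 3.5, 15°): r_1=2.5882, r_2=1.0000, r_3=4.0415, r_4=1.9319 — all match ✓
No second candidate reproduces the full scan.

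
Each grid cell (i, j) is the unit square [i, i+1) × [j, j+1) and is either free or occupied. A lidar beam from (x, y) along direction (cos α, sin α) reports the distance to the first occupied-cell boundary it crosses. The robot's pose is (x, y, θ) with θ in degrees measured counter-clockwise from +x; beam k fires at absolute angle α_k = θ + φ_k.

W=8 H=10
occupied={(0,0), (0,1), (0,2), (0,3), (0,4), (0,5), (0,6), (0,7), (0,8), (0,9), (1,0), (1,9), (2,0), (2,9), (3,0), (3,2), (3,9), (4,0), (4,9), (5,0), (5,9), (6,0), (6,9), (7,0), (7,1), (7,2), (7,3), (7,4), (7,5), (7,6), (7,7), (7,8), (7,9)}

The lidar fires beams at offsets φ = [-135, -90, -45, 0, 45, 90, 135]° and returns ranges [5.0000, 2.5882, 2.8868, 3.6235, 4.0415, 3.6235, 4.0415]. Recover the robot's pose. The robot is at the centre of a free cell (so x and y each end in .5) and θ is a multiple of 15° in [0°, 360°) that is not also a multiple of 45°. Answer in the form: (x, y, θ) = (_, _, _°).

(x, y, θ) = (4.5, 5.5, 75°)

Enumerate (i+0.5, j+0.5, θ) over the 47 free cells and 16 admissible headings. For each, cast all 7 beams and compare to the given ranges.
  (6.5, 1.5, 30°): beam 1 = 0.5176 ≠ 5.0000 ✗
  (5.5, 4.5, 105°): beam 1 = 1.7321 ≠ 5.0000 ✗
  (2.5, 6.5, 285°): beam 1 = 1.7321 ≠ 5.0000 ✗
  (2.5, 6.5, 195°): beam 1 = 2.8868 ≠ 5.0000 ✗
  (2.5, 7.5, 330°): beam 1 = 1.5529 ≠ 5.0000 ✗
  …
  (4.5, 5.5, 75°): r_1=5.0000, r_2=2.5882, r_3=2.8868, r_4=3.6235, r_5=4.0415, r_6=3.6235, r_7=4.0415 — all match ✓
No second candidate reproduces the full scan.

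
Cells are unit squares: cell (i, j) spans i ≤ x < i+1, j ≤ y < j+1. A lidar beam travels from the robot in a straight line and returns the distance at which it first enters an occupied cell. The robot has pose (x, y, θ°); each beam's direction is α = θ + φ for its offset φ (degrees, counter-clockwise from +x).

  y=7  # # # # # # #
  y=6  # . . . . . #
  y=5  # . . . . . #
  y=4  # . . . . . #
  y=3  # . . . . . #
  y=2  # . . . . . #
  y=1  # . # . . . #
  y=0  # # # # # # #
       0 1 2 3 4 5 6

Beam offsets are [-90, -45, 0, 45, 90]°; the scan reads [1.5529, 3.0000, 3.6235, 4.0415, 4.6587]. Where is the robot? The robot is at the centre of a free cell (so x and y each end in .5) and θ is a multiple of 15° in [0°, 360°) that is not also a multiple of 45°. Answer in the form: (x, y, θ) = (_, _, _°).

(x, y, θ) = (4.5, 5.5, 195°)

The pose lattice has 29·16 = 464 candidates. Test each by forward raycasting.
  (3.5, 1.5, 30°): beam 1 = 0.5774 ≠ 1.5529 ✗
  (5.5, 5.5, 120°): beam 1 = 0.5774 ≠ 1.5529 ✗
  (1.5, 4.5, 210°): beam 1 = 1.0000 ≠ 1.5529 ✗
  (1.5, 4.5, 330°): beam 1 = 1.0000 ≠ 1.5529 ✗
  …
  (4.5, 5.5, 195°): r_1=1.5529, r_2=3.0000, r_3=3.6235, r_4=4.0415, r_5=4.6587 — all match ✓
Unique over the lattice → pose = (4.5, 5.5, 195°).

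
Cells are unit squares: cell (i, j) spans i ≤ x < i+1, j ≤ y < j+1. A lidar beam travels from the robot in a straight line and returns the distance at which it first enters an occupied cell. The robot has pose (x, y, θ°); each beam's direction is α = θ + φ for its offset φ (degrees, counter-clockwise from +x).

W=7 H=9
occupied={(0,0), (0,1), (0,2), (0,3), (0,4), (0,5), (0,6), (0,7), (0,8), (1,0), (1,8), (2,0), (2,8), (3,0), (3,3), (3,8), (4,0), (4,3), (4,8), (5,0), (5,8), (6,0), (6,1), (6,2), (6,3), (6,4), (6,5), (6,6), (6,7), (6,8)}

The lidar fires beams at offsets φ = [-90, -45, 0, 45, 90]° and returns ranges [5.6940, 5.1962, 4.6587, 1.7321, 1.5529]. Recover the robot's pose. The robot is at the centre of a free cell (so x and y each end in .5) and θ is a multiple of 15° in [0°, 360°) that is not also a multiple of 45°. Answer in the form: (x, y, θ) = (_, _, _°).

Enumerate (i+0.5, j+0.5, θ) over the 33 free cells and 16 admissible headings. For each, cast all 5 beams and compare to the given ranges.
  (2.5, 2.5, 30°): beam 1 = 1.7321 ≠ 5.6940 ✗
  (1.5, 6.5, 345°): beam 1 = 1.9319 ≠ 5.6940 ✗
  (5.5, 4.5, 195°): beam 1 = 3.6235 ≠ 5.6940 ✗
  …
  (1.5, 6.5, 15°): r_1=5.6940, r_2=5.1962, r_3=4.6587, r_4=1.7321, r_5=1.5529 — all match ✓
No second candidate reproduces the full scan.

(x, y, θ) = (1.5, 6.5, 15°)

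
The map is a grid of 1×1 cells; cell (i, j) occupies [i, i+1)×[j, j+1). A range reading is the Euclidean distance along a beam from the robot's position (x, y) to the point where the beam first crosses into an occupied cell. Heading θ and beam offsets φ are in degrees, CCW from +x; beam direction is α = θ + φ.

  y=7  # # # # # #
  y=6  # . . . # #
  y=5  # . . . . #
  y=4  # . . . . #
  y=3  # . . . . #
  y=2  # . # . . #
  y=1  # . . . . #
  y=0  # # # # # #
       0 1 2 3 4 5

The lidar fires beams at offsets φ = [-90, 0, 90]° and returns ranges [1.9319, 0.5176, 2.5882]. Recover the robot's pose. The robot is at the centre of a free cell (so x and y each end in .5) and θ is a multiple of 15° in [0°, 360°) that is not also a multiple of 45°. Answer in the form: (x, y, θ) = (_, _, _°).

(x, y, θ) = (1.5, 3.5, 195°)

The pose lattice has 22·16 = 352 candidates. Test each by forward raycasting.
  (4.5, 2.5, 300°): beam 1 = 3.0000 ≠ 1.9319 ✗
  (1.5, 2.5, 330°): beam 1 = 1.0000 ≠ 1.9319 ✗
  (3.5, 2.5, 30°): beam 1 = 1.7321 ≠ 1.9319 ✗
  (2.5, 6.5, 330°): beam 1 = 3.0000 ≠ 1.9319 ✗
  (3.5, 6.5, 195°): beam 1 = 0.5176 ≠ 1.9319 ✗
  …
  (1.5, 3.5, 195°): r_1=1.9319, r_2=0.5176, r_3=2.5882 — all match ✓
No second candidate reproduces the full scan.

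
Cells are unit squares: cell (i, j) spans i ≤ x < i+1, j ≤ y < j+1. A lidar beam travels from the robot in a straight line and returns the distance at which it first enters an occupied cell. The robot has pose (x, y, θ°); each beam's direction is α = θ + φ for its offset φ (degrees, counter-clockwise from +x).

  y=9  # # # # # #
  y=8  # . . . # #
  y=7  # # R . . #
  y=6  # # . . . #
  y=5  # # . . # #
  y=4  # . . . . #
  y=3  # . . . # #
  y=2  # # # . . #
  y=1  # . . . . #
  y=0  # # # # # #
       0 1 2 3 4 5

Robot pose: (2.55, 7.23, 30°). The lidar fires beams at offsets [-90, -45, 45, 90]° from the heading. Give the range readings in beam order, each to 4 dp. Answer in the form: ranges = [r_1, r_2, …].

beam 1: φ=-90°, α=300°
  cosα=0.5000 sinα=-0.8660 | (2,7) | tMaxX 0.9000 tMaxY 0.2656 | tΔX 2.0000 tΔY 1.1547
    t=0.2656 [y] (2,6)
    t=0.9000 [x] (3,6)
    t=1.4203 [y] (3,5)
    t=2.5750 [y] (3,4)
    t=2.9000 [x] (4,4)
    t=3.7297 [y] (4,3) — stop
  → r_1 = 3.7297
beam 2: φ=-45°, α=345°
  cosα=0.9659 sinα=-0.2588 | (2,7) | tMaxX 0.4659 tMaxY 0.8887 | tΔX 1.0353 tΔY 3.8637
    t=0.4659 [x] (3,7)
    t=0.8887 [y] (3,6)
    t=1.5012 [x] (4,6)
    t=2.5364 [x] (5,6) — stop
  → r_2 = 2.5364
beam 3: φ=45°, α=75°
  cosα=0.2588 sinα=0.9659 | (2,7) | tMaxX 1.7387 tMaxY 0.7972 | tΔX 3.8637 tΔY 1.0353
    t=0.7972 [y] (2,8)
    t=1.7387 [x] (3,8)
    t=1.8324 [y] (3,9) — stop
  → r_3 = 1.8324
beam 4: φ=90°, α=120°
  cosα=-0.5000 sinα=0.8660 | (2,7) | tMaxX 1.1000 tMaxY 0.8891 | tΔX 2.0000 tΔY 1.1547
    t=0.8891 [y] (2,8)
    t=1.1000 [x] (1,8)
    t=2.0438 [y] (1,9) — stop
  → r_4 = 2.0438

ranges = [3.7297, 2.5364, 1.8324, 2.0438]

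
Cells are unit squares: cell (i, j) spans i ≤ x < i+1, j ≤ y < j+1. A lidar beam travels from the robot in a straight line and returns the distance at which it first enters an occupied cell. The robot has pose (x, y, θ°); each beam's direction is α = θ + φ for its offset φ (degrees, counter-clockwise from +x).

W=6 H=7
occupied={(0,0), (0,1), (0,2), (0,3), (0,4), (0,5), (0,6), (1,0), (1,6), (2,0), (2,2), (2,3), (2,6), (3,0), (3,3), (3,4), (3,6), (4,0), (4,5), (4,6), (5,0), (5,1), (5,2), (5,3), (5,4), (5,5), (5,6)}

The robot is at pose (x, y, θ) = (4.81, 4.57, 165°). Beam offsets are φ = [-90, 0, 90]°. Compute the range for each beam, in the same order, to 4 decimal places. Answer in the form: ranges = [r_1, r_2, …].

beam 1: φ=-90°, α=75°
  d=(0.2588,0.9659)  start (4,4)  tX=0.7341 tY=0.4452  stride 1/|dx|=3.8637 1/|dy|=1.0353
    cross y-line → (4,5), t=0.4452 (wall)
  → r_1 = 0.4452
beam 2: φ=0°, α=165°
  d=(-0.9659,0.2588)  start (4,4)  tX=0.8386 tY=1.6614  stride 1/|dx|=1.0353 1/|dy|=3.8637
    cross x-line → (3,4), t=0.8386 (wall)
  → r_2 = 0.8386
beam 3: φ=90°, α=255°
  d=(-0.2588,-0.9659)  start (4,4)  tX=3.1296 tY=0.5901  stride 1/|dx|=3.8637 1/|dy|=1.0353
    cross y-line → (4,3), t=0.5901
    cross y-line → (4,2), t=1.6254
    cross y-line → (4,1), t=2.6607
    cross x-line → (3,1), t=3.1296
    cross y-line → (3,0), t=3.6959 (wall)
  → r_3 = 3.6959

ranges = [0.4452, 0.8386, 3.6959]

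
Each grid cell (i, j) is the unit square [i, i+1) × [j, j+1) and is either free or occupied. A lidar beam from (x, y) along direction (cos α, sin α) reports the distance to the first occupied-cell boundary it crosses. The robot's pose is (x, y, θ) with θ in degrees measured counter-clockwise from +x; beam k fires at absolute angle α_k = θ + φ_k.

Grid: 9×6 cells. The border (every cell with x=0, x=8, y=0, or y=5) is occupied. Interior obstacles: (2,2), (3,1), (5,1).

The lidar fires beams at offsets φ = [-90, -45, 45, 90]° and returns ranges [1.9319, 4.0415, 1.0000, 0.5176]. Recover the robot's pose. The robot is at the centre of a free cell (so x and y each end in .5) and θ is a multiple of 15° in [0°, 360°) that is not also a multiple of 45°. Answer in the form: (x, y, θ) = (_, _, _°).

Candidates: 25 free-cell centres × 16 headings = 400 poses. Raycast each; keep the one whose scan matches to 4 dp.
  (7.5, 4.5, 30°): beam 1 = 1.0000 ≠ 1.9319 ✗
  (3.5, 4.5, 105°): beam 2 = 0.5774 ≠ 4.0415 ✗
  (5.5, 4.5, 15°): beam 1 = 3.6235 ≠ 1.9319 ✗
  (1.5, 1.5, 165°): beam 1 = 3.6235 ≠ 1.9319 ✗
  (4.5, 1.5, 345°): beam 1 = 0.5176 ≠ 1.9319 ✗
  …
  (7.5, 1.5, 165°): r_1=1.9319, r_2=4.0415, r_3=1.0000, r_4=0.5176 — all match ✓
Only this pose fits every beam.

(x, y, θ) = (7.5, 1.5, 165°)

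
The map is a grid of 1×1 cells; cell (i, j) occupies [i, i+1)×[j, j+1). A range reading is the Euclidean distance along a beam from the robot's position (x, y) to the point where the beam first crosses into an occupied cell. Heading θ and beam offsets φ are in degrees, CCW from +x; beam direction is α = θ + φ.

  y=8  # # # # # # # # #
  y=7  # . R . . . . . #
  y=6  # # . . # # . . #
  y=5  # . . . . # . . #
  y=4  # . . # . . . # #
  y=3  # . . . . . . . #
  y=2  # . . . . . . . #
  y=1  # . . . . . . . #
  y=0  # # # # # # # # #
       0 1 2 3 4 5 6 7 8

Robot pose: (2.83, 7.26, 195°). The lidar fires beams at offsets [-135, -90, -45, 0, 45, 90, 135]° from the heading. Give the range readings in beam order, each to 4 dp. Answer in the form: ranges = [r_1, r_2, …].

beam 1: φ=-135°, α=60°
  d=(0.5000,0.8660)  start (2,7)  tX=0.3400 tY=0.8545  stride 1/|dx|=2.0000 1/|dy|=1.1547
    cross x-line → (3,7), t=0.3400
    cross y-line → (3,8), t=0.8545 (wall)
  → r_1 = 0.8545
beam 2: φ=-90°, α=105°
  d=(-0.2588,0.9659)  start (2,7)  tX=3.2069 tY=0.7661  stride 1/|dx|=3.8637 1/|dy|=1.0353
    cross y-line → (2,8), t=0.7661 (wall)
  → r_2 = 0.7661
beam 3: φ=-45°, α=150°
  d=(-0.8660,0.5000)  start (2,7)  tX=0.9584 tY=1.4800  stride 1/|dx|=1.1547 1/|dy|=2.0000
    cross x-line → (1,7), t=0.9584
    cross y-line → (1,8), t=1.4800 (wall)
  → r_3 = 1.4800
beam 4: φ=0°, α=195°
  d=(-0.9659,-0.2588)  start (2,7)  tX=0.8593 tY=1.0046  stride 1/|dx|=1.0353 1/|dy|=3.8637
    cross x-line → (1,7), t=0.8593
    cross y-line → (1,6), t=1.0046 (wall)
  → r_4 = 1.0046
beam 5: φ=45°, α=240°
  d=(-0.5000,-0.8660)  start (2,7)  tX=1.6600 tY=0.3002  stride 1/|dx|=2.0000 1/|dy|=1.1547
    cross y-line → (2,6), t=0.3002
    cross y-line → (2,5), t=1.4549
    cross x-line → (1,5), t=1.6600
    cross y-line → (1,4), t=2.6096
    cross x-line → (0,4), t=3.6600 (wall)
  → r_5 = 3.6600
beam 6: φ=90°, α=285°
  d=(0.2588,-0.9659)  start (2,7)  tX=0.6568 tY=0.2692  stride 1/|dx|=3.8637 1/|dy|=1.0353
    cross y-line → (2,6), t=0.2692
    cross x-line → (3,6), t=0.6568
    cross y-line → (3,5), t=1.3044
    cross y-line → (3,4), t=2.3397 (wall)
  → r_6 = 2.3397
beam 7: φ=135°, α=330°
  d=(0.8660,-0.5000)  start (2,7)  tX=0.1963 tY=0.5200  stride 1/|dx|=1.1547 1/|dy|=2.0000
    cross x-line → (3,7), t=0.1963
    cross y-line → (3,6), t=0.5200
    cross x-line → (4,6), t=1.3510 (wall)
  → r_7 = 1.3510

ranges = [0.8545, 0.7661, 1.4800, 1.0046, 3.6600, 2.3397, 1.3510]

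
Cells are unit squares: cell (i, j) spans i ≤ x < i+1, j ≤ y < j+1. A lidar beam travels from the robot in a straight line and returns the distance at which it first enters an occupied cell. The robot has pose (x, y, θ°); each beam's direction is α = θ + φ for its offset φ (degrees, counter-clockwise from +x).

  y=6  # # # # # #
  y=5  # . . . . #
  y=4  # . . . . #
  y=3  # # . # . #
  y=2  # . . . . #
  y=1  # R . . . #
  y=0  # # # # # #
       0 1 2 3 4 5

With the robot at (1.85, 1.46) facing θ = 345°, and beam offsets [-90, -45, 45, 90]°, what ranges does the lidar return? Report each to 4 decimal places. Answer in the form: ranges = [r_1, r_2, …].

beam 1: φ=-90°, α=255°
  direction (-0.2588, -0.9659); cell (1,1); t to first gridline: x 3.2841, y 0.4762 (then +3.8637 / +1.0353)
    (1,0) via y @ 0.4762  # hit
  → r_1 = 0.4762
beam 2: φ=-45°, α=300°
  direction (0.5000, -0.8660); cell (1,1); t to first gridline: x 0.3000, y 0.5312 (then +2.0000 / +1.1547)
    (2,1) via x @ 0.3000
    (2,0) via y @ 0.5312  # hit
  → r_2 = 0.5312
beam 3: φ=45°, α=30°
  direction (0.8660, 0.5000); cell (1,1); t to first gridline: x 0.1732, y 1.0800 (then +1.1547 / +2.0000)
    (2,1) via x @ 0.1732
    (2,2) via y @ 1.0800
    (3,2) via x @ 1.3279
    (4,2) via x @ 2.4826
    (4,3) via y @ 3.0800
    (5,3) via x @ 3.6373  # hit
  → r_3 = 3.6373
beam 4: φ=90°, α=75°
  direction (0.2588, 0.9659); cell (1,1); t to first gridline: x 0.5796, y 0.5590 (then +3.8637 / +1.0353)
    (1,2) via y @ 0.5590
    (2,2) via x @ 0.5796
    (2,3) via y @ 1.5943
    (2,4) via y @ 2.6296
    (2,5) via y @ 3.6649
    (3,5) via x @ 4.4433
    (3,6) via y @ 4.7002  # hit
  → r_4 = 4.7002

ranges = [0.4762, 0.5312, 3.6373, 4.7002]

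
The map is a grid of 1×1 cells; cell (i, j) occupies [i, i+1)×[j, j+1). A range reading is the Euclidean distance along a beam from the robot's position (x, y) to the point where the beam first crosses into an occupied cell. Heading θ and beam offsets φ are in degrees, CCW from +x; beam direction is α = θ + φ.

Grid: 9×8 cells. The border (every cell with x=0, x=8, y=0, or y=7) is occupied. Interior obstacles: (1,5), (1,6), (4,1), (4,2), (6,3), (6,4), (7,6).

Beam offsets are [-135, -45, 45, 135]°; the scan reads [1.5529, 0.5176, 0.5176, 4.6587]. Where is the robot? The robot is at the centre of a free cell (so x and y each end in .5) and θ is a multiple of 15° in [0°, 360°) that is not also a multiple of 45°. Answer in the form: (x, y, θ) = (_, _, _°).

Candidates: 35 free-cell centres × 16 headings = 560 poses. Raycast each; keep the one whose scan matches to 4 dp.
  (1.5, 3.5, 300°): beam 1 = 0.5176 ≠ 1.5529 ✗
  (2.5, 5.5, 210°): beam 3 = 4.6587 ≠ 0.5176 ✗
  (2.5, 4.5, 30°): beam 1 = 3.6235 ≠ 1.5529 ✗
  (7.5, 1.5, 150°): beam 1 = 0.5176 ≠ 1.5529 ✗
  …
  (6.5, 6.5, 60°): r_1=1.5529, r_2=0.5176, r_3=0.5176, r_4=4.6587 — all match ✓
No second candidate reproduces the full scan.

(x, y, θ) = (6.5, 6.5, 60°)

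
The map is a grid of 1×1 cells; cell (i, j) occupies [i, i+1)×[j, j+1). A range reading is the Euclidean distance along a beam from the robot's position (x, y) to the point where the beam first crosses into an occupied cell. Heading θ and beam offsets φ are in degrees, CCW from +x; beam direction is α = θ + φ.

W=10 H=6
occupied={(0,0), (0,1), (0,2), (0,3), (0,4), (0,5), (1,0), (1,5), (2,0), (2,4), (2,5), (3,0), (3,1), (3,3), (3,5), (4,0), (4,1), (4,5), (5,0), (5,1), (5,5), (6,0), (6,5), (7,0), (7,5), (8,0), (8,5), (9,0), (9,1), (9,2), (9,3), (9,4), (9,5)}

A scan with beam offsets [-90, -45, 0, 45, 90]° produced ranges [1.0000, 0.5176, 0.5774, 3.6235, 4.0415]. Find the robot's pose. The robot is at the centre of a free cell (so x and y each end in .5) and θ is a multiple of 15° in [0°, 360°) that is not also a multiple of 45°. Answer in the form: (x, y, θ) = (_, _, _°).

The pose lattice has 27·16 = 432 candidates. Test each by forward raycasting.
  (1.5, 2.5, 300°): beam 1 = 0.5774 ≠ 1.0000 ✗
  (2.5, 2.5, 75°): beam 1 = 1.9319 ≠ 1.0000 ✗
  (6.5, 1.5, 345°): beam 1 = 0.5176 ≠ 1.0000 ✗
  (6.5, 4.5, 30°): beam 1 = 4.0415 ≠ 1.0000 ✗
  …
  (5.5, 2.5, 300°): r_1=1.0000, r_2=0.5176, r_3=0.5774, r_4=3.6235, r_5=4.0415 — all match ✓
No second candidate reproduces the full scan.

(x, y, θ) = (5.5, 2.5, 300°)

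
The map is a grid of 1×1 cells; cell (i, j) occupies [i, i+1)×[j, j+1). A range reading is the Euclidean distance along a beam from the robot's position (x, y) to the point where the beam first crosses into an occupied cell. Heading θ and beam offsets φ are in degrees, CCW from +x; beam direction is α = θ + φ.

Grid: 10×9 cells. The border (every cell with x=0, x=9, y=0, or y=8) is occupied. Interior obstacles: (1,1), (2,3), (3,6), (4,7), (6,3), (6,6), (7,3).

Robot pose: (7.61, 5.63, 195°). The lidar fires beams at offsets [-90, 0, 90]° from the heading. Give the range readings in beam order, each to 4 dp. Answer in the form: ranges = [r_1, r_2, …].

beam 1: φ=-90°, α=105°
  cosα=-0.2588 sinα=0.9659 | (7,5) | tMaxX 2.3569 tMaxY 0.3831 | tΔX 3.8637 tΔY 1.0353
    t=0.3831 [y] (7,6)
    t=1.4183 [y] (7,7)
    t=2.3569 [x] (6,7)
    t=2.4536 [y] (6,8) — stop
  → r_1 = 2.4536
beam 2: φ=0°, α=195°
  cosα=-0.9659 sinα=-0.2588 | (7,5) | tMaxX 0.6315 tMaxY 2.4341 | tΔX 1.0353 tΔY 3.8637
    t=0.6315 [x] (6,5)
    t=1.6668 [x] (5,5)
    t=2.4341 [y] (5,4)
    t=2.7021 [x] (4,4)
    t=3.7373 [x] (3,4)
    t=4.7726 [x] (2,4)
    t=5.8079 [x] (1,4)
    t=6.2978 [y] (1,3)
    t=6.8432 [x] (0,3) — stop
  → r_2 = 6.8432
beam 3: φ=90°, α=285°
  cosα=0.2588 sinα=-0.9659 | (7,5) | tMaxX 1.5068 tMaxY 0.6522 | tΔX 3.8637 tΔY 1.0353
    t=0.6522 [y] (7,4)
    t=1.5068 [x] (8,4)
    t=1.6875 [y] (8,3)
    t=2.7228 [y] (8,2)
    t=3.7581 [y] (8,1)
    t=4.7933 [y] (8,0) — stop
  → r_3 = 4.7933

ranges = [2.4536, 6.8432, 4.7933]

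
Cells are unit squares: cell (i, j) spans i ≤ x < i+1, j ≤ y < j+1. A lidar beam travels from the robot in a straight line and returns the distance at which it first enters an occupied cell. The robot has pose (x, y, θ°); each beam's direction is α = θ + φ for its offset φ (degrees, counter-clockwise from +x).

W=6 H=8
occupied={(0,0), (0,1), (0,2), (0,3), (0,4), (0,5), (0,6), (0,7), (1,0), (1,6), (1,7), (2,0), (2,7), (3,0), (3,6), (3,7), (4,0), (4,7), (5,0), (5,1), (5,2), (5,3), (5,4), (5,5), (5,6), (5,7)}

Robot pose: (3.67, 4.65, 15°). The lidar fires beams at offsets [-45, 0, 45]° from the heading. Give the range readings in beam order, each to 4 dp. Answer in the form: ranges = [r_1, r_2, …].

ranges = [1.5358, 1.3769, 2.6600]

beam 1: φ=-45°, α=330°
  direction (0.8660, -0.5000); cell (3,4); t to first gridline: x 0.3811, y 1.3000 (then +1.1547 / +2.0000)
    (4,4) via x @ 0.3811
    (4,3) via y @ 1.3000
    (5,3) via x @ 1.5358  # hit
  → r_1 = 1.5358
beam 2: φ=0°, α=15°
  direction (0.9659, 0.2588); cell (3,4); t to first gridline: x 0.3416, y 1.3523 (then +1.0353 / +3.8637)
    (4,4) via x @ 0.3416
    (4,5) via y @ 1.3523
    (5,5) via x @ 1.3769  # hit
  → r_2 = 1.3769
beam 3: φ=45°, α=60°
  direction (0.5000, 0.8660); cell (3,4); t to first gridline: x 0.6600, y 0.4041 (then +2.0000 / +1.1547)
    (3,5) via y @ 0.4041
    (4,5) via x @ 0.6600
    (4,6) via y @ 1.5588
    (5,6) via x @ 2.6600  # hit
  → r_3 = 2.6600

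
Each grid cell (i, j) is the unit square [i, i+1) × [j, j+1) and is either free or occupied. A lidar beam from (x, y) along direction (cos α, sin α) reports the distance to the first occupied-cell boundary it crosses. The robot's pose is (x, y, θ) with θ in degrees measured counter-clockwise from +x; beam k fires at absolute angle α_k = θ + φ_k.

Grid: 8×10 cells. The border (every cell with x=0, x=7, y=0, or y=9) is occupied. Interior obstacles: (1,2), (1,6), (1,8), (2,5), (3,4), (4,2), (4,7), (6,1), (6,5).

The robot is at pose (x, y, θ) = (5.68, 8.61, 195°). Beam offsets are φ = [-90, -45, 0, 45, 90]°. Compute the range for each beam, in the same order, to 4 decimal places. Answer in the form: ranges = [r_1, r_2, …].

beam 1: φ=-90°, α=105°
  d=(-0.2588,0.9659)  start (5,8)  tX=2.6273 tY=0.4038  stride 1/|dx|=3.8637 1/|dy|=1.0353
    cross y-line → (5,9), t=0.4038 (wall)
  → r_1 = 0.4038
beam 2: φ=-45°, α=150°
  d=(-0.8660,0.5000)  start (5,8)  tX=0.7852 tY=0.7800  stride 1/|dx|=1.1547 1/|dy|=2.0000
    cross y-line → (5,9), t=0.7800 (wall)
  → r_2 = 0.7800
beam 3: φ=0°, α=195°
  d=(-0.9659,-0.2588)  start (5,8)  tX=0.7040 tY=2.3569  stride 1/|dx|=1.0353 1/|dy|=3.8637
    cross x-line → (4,8), t=0.7040
    cross x-line → (3,8), t=1.7393
    cross y-line → (3,7), t=2.3569
    cross x-line → (2,7), t=2.7745
    cross x-line → (1,7), t=3.8098
    cross x-line → (0,7), t=4.8451 (wall)
  → r_3 = 4.8451
beam 4: φ=45°, α=240°
  d=(-0.5000,-0.8660)  start (5,8)  tX=1.3600 tY=0.7044  stride 1/|dx|=2.0000 1/|dy|=1.1547
    cross y-line → (5,7), t=0.7044
    cross x-line → (4,7), t=1.3600 (wall)
  → r_4 = 1.3600
beam 5: φ=90°, α=285°
  d=(0.2588,-0.9659)  start (5,8)  tX=1.2364 tY=0.6315  stride 1/|dx|=3.8637 1/|dy|=1.0353
    cross y-line → (5,7), t=0.6315
    cross x-line → (6,7), t=1.2364
    cross y-line → (6,6), t=1.6668
    cross y-line → (6,5), t=2.7021 (wall)
  → r_5 = 2.7021

ranges = [0.4038, 0.7800, 4.8451, 1.3600, 2.7021]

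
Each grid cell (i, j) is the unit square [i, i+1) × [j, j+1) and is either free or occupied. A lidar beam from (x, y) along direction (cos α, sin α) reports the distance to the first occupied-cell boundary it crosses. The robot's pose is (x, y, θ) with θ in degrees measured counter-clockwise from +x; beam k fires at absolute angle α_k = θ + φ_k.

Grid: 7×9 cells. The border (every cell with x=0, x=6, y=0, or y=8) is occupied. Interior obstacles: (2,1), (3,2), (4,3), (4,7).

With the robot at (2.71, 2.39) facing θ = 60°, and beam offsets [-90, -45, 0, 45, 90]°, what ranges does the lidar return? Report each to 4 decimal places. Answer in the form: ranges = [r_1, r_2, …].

ranges = [0.3349, 0.3002, 0.5800, 5.8079, 1.9745]

beam 1: φ=-90°, α=330°
  dir = (cos 330°, sin 330°) = (0.8660, -0.5000); from cell (2,2)
  next x-line at t=0.3349, next y-line at t=0.7800; Δt_x=1.1547, Δt_y=2.0000
    x: enter (3,2) at t=0.3349 ← occupied
  → r_1 = 0.3349
beam 2: φ=-45°, α=15°
  dir = (cos 15°, sin 15°) = (0.9659, 0.2588); from cell (2,2)
  next x-line at t=0.3002, next y-line at t=2.3569; Δt_x=1.0353, Δt_y=3.8637
    x: enter (3,2) at t=0.3002 ← occupied
  → r_2 = 0.3002
beam 3: φ=0°, α=60°
  dir = (cos 60°, sin 60°) = (0.5000, 0.8660); from cell (2,2)
  next x-line at t=0.5800, next y-line at t=0.7044; Δt_x=2.0000, Δt_y=1.1547
    x: enter (3,2) at t=0.5800 ← occupied
  → r_3 = 0.5800
beam 4: φ=45°, α=105°
  dir = (cos 105°, sin 105°) = (-0.2588, 0.9659); from cell (2,2)
  next x-line at t=2.7432, next y-line at t=0.6315; Δt_x=3.8637, Δt_y=1.0353
    y: enter (2,3) at t=0.6315
    y: enter (2,4) at t=1.6668
    y: enter (2,5) at t=2.7021
    x: enter (1,5) at t=2.7432
    y: enter (1,6) at t=3.7373
    y: enter (1,7) at t=4.7726
    y: enter (1,8) at t=5.8079 ← occupied
  → r_4 = 5.8079
beam 5: φ=90°, α=150°
  dir = (cos 150°, sin 150°) = (-0.8660, 0.5000); from cell (2,2)
  next x-line at t=0.8198, next y-line at t=1.2200; Δt_x=1.1547, Δt_y=2.0000
    x: enter (1,2) at t=0.8198
    y: enter (1,3) at t=1.2200
    x: enter (0,3) at t=1.9745 ← occupied
  → r_5 = 1.9745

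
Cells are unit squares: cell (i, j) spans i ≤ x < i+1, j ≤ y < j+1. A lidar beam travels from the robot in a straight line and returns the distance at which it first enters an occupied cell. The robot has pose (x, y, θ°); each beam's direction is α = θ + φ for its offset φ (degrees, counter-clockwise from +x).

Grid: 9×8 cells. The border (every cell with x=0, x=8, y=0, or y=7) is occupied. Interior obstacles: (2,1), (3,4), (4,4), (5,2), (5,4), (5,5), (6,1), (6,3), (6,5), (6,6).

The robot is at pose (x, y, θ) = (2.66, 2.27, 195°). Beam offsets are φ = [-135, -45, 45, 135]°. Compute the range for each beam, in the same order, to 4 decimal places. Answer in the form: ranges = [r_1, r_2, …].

beam 1: φ=-135°, α=60°
  dir = (cos 60°, sin 60°) = (0.5000, 0.8660); from cell (2,2)
  next x-line at t=0.6800, next y-line at t=0.8429; Δt_x=2.0000, Δt_y=1.1547
    x: enter (3,2) at t=0.6800
    y: enter (3,3) at t=0.8429
    y: enter (3,4) at t=1.9976 ← occupied
  → r_1 = 1.9976
beam 2: φ=-45°, α=150°
  dir = (cos 150°, sin 150°) = (-0.8660, 0.5000); from cell (2,2)
  next x-line at t=0.7621, next y-line at t=1.4600; Δt_x=1.1547, Δt_y=2.0000
    x: enter (1,2) at t=0.7621
    y: enter (1,3) at t=1.4600
    x: enter (0,3) at t=1.9168 ← occupied
  → r_2 = 1.9168
beam 3: φ=45°, α=240°
  dir = (cos 240°, sin 240°) = (-0.5000, -0.8660); from cell (2,2)
  next x-line at t=1.3200, next y-line at t=0.3118; Δt_x=2.0000, Δt_y=1.1547
    y: enter (2,1) at t=0.3118 ← occupied
  → r_3 = 0.3118
beam 4: φ=135°, α=330°
  dir = (cos 330°, sin 330°) = (0.8660, -0.5000); from cell (2,2)
  next x-line at t=0.3926, next y-line at t=0.5400; Δt_x=1.1547, Δt_y=2.0000
    x: enter (3,2) at t=0.3926
    y: enter (3,1) at t=0.5400
    x: enter (4,1) at t=1.5473
    y: enter (4,0) at t=2.5400 ← occupied
  → r_4 = 2.5400

ranges = [1.9976, 1.9168, 0.3118, 2.5400]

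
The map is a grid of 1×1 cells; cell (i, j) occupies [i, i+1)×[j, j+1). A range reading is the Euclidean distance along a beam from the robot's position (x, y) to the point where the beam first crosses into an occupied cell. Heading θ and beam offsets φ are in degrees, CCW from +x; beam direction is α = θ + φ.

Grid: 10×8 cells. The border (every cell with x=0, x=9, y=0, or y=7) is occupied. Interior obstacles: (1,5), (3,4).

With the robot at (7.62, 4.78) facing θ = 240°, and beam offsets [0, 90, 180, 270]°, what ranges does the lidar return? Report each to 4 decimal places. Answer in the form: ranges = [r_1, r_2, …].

ranges = [4.3648, 1.5935, 2.5634, 4.4400]

beam 1: φ=0°, α=240°
  d=(-0.5000,-0.8660)  start (7,4)  tX=1.2400 tY=0.9007  stride 1/|dx|=2.0000 1/|dy|=1.1547
    cross y-line → (7,3), t=0.9007
    cross x-line → (6,3), t=1.2400
    cross y-line → (6,2), t=2.0554
    cross y-line → (6,1), t=3.2101
    cross x-line → (5,1), t=3.2400
    cross y-line → (5,0), t=4.3648 (wall)
  → r_1 = 4.3648
beam 2: φ=90°, α=330°
  d=(0.8660,-0.5000)  start (7,4)  tX=0.4388 tY=1.5600  stride 1/|dx|=1.1547 1/|dy|=2.0000
    cross x-line → (8,4), t=0.4388
    cross y-line → (8,3), t=1.5600
    cross x-line → (9,3), t=1.5935 (wall)
  → r_2 = 1.5935
beam 3: φ=180°, α=60°
  d=(0.5000,0.8660)  start (7,4)  tX=0.7600 tY=0.2540  stride 1/|dx|=2.0000 1/|dy|=1.1547
    cross y-line → (7,5), t=0.2540
    cross x-line → (8,5), t=0.7600
    cross y-line → (8,6), t=1.4087
    cross y-line → (8,7), t=2.5634 (wall)
  → r_3 = 2.5634
beam 4: φ=270°, α=150°
  d=(-0.8660,0.5000)  start (7,4)  tX=0.7159 tY=0.4400  stride 1/|dx|=1.1547 1/|dy|=2.0000
    cross y-line → (7,5), t=0.4400
    cross x-line → (6,5), t=0.7159
    cross x-line → (5,5), t=1.8706
    cross y-line → (5,6), t=2.4400
    cross x-line → (4,6), t=3.0253
    cross x-line → (3,6), t=4.1800
    cross y-line → (3,7), t=4.4400 (wall)
  → r_4 = 4.4400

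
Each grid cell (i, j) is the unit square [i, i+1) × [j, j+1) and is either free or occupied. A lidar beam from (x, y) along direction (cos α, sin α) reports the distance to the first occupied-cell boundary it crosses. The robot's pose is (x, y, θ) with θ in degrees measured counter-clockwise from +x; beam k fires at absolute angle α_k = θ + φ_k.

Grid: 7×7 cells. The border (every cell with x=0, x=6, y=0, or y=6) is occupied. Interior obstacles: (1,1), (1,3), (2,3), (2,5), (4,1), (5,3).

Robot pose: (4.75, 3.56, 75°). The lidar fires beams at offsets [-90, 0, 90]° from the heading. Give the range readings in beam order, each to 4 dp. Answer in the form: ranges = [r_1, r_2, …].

ranges = [0.2588, 2.5261, 3.8823]

beam 1: φ=-90°, α=345°
  dir = (cos 345°, sin 345°) = (0.9659, -0.2588); from cell (4,3)
  next x-line at t=0.2588, next y-line at t=2.1637; Δt_x=1.0353, Δt_y=3.8637
    x: enter (5,3) at t=0.2588 ← occupied
  → r_1 = 0.2588
beam 2: φ=0°, α=75°
  dir = (cos 75°, sin 75°) = (0.2588, 0.9659); from cell (4,3)
  next x-line at t=0.9659, next y-line at t=0.4555; Δt_x=3.8637, Δt_y=1.0353
    y: enter (4,4) at t=0.4555
    x: enter (5,4) at t=0.9659
    y: enter (5,5) at t=1.4908
    y: enter (5,6) at t=2.5261 ← occupied
  → r_2 = 2.5261
beam 3: φ=90°, α=165°
  dir = (cos 165°, sin 165°) = (-0.9659, 0.2588); from cell (4,3)
  next x-line at t=0.7765, next y-line at t=1.7000; Δt_x=1.0353, Δt_y=3.8637
    x: enter (3,3) at t=0.7765
    y: enter (3,4) at t=1.7000
    x: enter (2,4) at t=1.8117
    x: enter (1,4) at t=2.8470
    x: enter (0,4) at t=3.8823 ← occupied
  → r_3 = 3.8823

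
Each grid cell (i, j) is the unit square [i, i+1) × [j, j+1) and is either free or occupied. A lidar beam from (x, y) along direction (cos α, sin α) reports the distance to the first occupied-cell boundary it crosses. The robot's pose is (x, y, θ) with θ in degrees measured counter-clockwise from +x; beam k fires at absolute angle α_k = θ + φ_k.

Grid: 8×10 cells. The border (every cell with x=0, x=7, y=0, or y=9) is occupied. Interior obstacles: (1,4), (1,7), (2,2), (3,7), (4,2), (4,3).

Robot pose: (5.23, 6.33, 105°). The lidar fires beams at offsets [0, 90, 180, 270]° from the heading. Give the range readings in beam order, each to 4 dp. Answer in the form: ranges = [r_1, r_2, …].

beam 1: φ=0°, α=105°
  dir = (cos 105°, sin 105°) = (-0.2588, 0.9659); from cell (5,6)
  next x-line at t=0.8887, next y-line at t=0.6936; Δt_x=3.8637, Δt_y=1.0353
    y: enter (5,7) at t=0.6936
    x: enter (4,7) at t=0.8887
    y: enter (4,8) at t=1.7289
    y: enter (4,9) at t=2.7642 ← occupied
  → r_1 = 2.7642
beam 2: φ=90°, α=195°
  dir = (cos 195°, sin 195°) = (-0.9659, -0.2588); from cell (5,6)
  next x-line at t=0.2381, next y-line at t=1.2750; Δt_x=1.0353, Δt_y=3.8637
    x: enter (4,6) at t=0.2381
    x: enter (3,6) at t=1.2734
    y: enter (3,5) at t=1.2750
    x: enter (2,5) at t=2.3087
    x: enter (1,5) at t=3.3439
    x: enter (0,5) at t=4.3792 ← occupied
  → r_2 = 4.3792
beam 3: φ=180°, α=285°
  dir = (cos 285°, sin 285°) = (0.2588, -0.9659); from cell (5,6)
  next x-line at t=2.9751, next y-line at t=0.3416; Δt_x=3.8637, Δt_y=1.0353
    y: enter (5,5) at t=0.3416
    y: enter (5,4) at t=1.3769
    y: enter (5,3) at t=2.4122
    x: enter (6,3) at t=2.9751
    y: enter (6,2) at t=3.4475
    y: enter (6,1) at t=4.4827
    y: enter (6,0) at t=5.5180 ← occupied
  → r_3 = 5.5180
beam 4: φ=270°, α=15°
  dir = (cos 15°, sin 15°) = (0.9659, 0.2588); from cell (5,6)
  next x-line at t=0.7972, next y-line at t=2.5887; Δt_x=1.0353, Δt_y=3.8637
    x: enter (6,6) at t=0.7972
    x: enter (7,6) at t=1.8324 ← occupied
  → r_4 = 1.8324

ranges = [2.7642, 4.3792, 5.5180, 1.8324]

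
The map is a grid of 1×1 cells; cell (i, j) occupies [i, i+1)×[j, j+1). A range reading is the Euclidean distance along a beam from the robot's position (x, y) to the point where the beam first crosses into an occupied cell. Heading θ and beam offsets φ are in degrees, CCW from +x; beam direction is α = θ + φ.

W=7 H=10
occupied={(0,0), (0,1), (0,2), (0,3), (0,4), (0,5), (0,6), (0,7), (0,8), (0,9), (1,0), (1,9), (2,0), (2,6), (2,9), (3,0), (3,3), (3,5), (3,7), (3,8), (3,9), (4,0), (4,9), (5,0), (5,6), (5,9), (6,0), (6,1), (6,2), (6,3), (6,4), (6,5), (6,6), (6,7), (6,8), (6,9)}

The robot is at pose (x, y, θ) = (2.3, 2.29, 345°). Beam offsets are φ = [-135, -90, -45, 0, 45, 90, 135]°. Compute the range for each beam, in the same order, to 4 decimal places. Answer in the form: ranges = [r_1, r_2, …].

beam 1: φ=-135°, α=210°
  dir = (cos 210°, sin 210°) = (-0.8660, -0.5000); from cell (2,2)
  next x-line at t=0.3464, next y-line at t=0.5800; Δt_x=1.1547, Δt_y=2.0000
    x: enter (1,2) at t=0.3464
    y: enter (1,1) at t=0.5800
    x: enter (0,1) at t=1.5011 ← occupied
  → r_1 = 1.5011
beam 2: φ=-90°, α=255°
  dir = (cos 255°, sin 255°) = (-0.2588, -0.9659); from cell (2,2)
  next x-line at t=1.1591, next y-line at t=0.3002; Δt_x=3.8637, Δt_y=1.0353
    y: enter (2,1) at t=0.3002
    x: enter (1,1) at t=1.1591
    y: enter (1,0) at t=1.3355 ← occupied
  → r_2 = 1.3355
beam 3: φ=-45°, α=300°
  dir = (cos 300°, sin 300°) = (0.5000, -0.8660); from cell (2,2)
  next x-line at t=1.4000, next y-line at t=0.3349; Δt_x=2.0000, Δt_y=1.1547
    y: enter (2,1) at t=0.3349
    x: enter (3,1) at t=1.4000
    y: enter (3,0) at t=1.4896 ← occupied
  → r_3 = 1.4896
beam 4: φ=0°, α=345°
  dir = (cos 345°, sin 345°) = (0.9659, -0.2588); from cell (2,2)
  next x-line at t=0.7247, next y-line at t=1.1205; Δt_x=1.0353, Δt_y=3.8637
    x: enter (3,2) at t=0.7247
    y: enter (3,1) at t=1.1205
    x: enter (4,1) at t=1.7600
    x: enter (5,1) at t=2.7952
    x: enter (6,1) at t=3.8305 ← occupied
  → r_4 = 3.8305
beam 5: φ=45°, α=30°
  dir = (cos 30°, sin 30°) = (0.8660, 0.5000); from cell (2,2)
  next x-line at t=0.8083, next y-line at t=1.4200; Δt_x=1.1547, Δt_y=2.0000
    x: enter (3,2) at t=0.8083
    y: enter (3,3) at t=1.4200 ← occupied
  → r_5 = 1.4200
beam 6: φ=90°, α=75°
  dir = (cos 75°, sin 75°) = (0.2588, 0.9659); from cell (2,2)
  next x-line at t=2.7046, next y-line at t=0.7350; Δt_x=3.8637, Δt_y=1.0353
    y: enter (2,3) at t=0.7350
    y: enter (2,4) at t=1.7703
    x: enter (3,4) at t=2.7046
    y: enter (3,5) at t=2.8056 ← occupied
  → r_6 = 2.8056
beam 7: φ=135°, α=120°
  dir = (cos 120°, sin 120°) = (-0.5000, 0.8660); from cell (2,2)
  next x-line at t=0.6000, next y-line at t=0.8198; Δt_x=2.0000, Δt_y=1.1547
    x: enter (1,2) at t=0.6000
    y: enter (1,3) at t=0.8198
    y: enter (1,4) at t=1.9745
    x: enter (0,4) at t=2.6000 ← occupied
  → r_7 = 2.6000

ranges = [1.5011, 1.3355, 1.4896, 3.8305, 1.4200, 2.8056, 2.6000]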